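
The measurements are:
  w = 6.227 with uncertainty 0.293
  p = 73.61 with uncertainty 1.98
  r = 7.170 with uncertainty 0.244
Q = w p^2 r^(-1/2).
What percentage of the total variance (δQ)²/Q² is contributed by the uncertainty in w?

41.0%

(δQ/Q)² = (1·δw/w)² + (2·δp/p)² + (−½·δr/r)²
  w term: (1×0.0471)² = 0.00221
  p term: (2×0.0269)² = 0.00289
  r term: (-0.5×0.0340)² = 0.000290
Total = 0.00540. Share from w = 0.00221/0.00540 = 0.410.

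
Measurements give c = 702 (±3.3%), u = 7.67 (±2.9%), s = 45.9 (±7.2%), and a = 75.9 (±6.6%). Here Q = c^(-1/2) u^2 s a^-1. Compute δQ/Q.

Products/powers → add relative errors in quadrature, weighted by exponent:
  (−½·δc/c)² = (-0.5×0.0330)² = 0.000272;  (2·δu/u)² = (2×0.0290)² = 0.00336;  (1·δs/s)² = (1×0.0720)² = 0.00518;  (-1·δa/a)² = (-1×0.0660)² = 0.00436
δQ/Q = √(0.0132) = 0.115

0.115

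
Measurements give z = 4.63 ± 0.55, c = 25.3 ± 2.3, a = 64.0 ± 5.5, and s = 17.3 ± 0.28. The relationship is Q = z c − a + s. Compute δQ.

18.4

Let p = z·c = 117. δp/p = √((1·δz/z)² + (1·δc/c)²) = √(0.0141 + 0.00826) = 0.150, so δp = 17.5.
Q = p − a + s: δQ = √(δp² + δa² + δs²) = √(307 + 30.2 + 0.0784) = 18.4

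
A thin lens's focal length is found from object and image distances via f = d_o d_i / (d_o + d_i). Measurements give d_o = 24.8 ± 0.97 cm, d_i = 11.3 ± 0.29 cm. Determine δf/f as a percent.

2.15%

∂f/∂d_o = (d_i/(d_o+d_i))² = 0.0980;  ∂f/∂d_i = (d_o/(d_o+d_i))² = 0.472
δf = √((∂f/∂d_o · δd_o)² + (∂f/∂d_i · δd_i)²) = √(0.00903 + 0.0187) = 0.167 cm
f = 7.76 cm, so δf/f = 0.167/7.76 = 0.0215.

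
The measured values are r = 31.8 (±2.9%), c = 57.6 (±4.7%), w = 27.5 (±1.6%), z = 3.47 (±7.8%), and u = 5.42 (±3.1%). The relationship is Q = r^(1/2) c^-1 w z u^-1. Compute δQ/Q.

Each factor contributes (exponent × relative error)² to (δQ/Q)²:
  (½·δr/r)² = (0.5×0.0290)² = 0.000210;  (-1·δc/c)² = (-1×0.0470)² = 0.00221;  (1·δw/w)² = (1×0.0160)² = 0.000256;  (1·δz/z)² = (1×0.0780)² = 0.00608;  (-1·δu/u)² = (-1×0.0310)² = 0.000961
δQ/Q = √(0.00972) = 0.0986

0.0986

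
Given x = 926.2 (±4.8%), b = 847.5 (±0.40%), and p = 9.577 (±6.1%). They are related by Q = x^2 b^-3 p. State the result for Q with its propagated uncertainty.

Q is a product of powers, so relative uncertainties combine in quadrature:
  (2·δx/x)² = (2×0.0480)² = 0.00922;  (-3·δb/b)² = (-3×0.00400)² = 0.000144;  (1·δp/p)² = (1×0.0610)² = 0.00372
δQ/Q = √(0.0131) = 0.114
Q = 0.01350, so δQ = 0.114 × 0.01350 = 0.00154.

0.01350 ± 0.00154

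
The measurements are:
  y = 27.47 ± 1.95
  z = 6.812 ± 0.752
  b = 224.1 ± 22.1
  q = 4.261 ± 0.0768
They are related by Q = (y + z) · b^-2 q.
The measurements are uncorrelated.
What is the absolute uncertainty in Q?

Let u = y + z = 34.28. δu = √(δy² + δz²) = √(3.80 + 0.566) = 2.09, so δu/u = 0.0610.
Q is then a monomial in u, b, q:
δQ/Q = √((δu/u)² + (-2·δb/b)² + (1·δq/q)²) = √(0.00372 + 0.0389 + 0.000325) = 0.207
Q = 0.002909, so δQ = 0.207 × 0.002909 = 0.000603.

0.000603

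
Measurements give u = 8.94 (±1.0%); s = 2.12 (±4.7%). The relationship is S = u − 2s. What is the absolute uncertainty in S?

Sums and differences: (δS)² = Σ (cᵢ δxᵢ)².
  (δu)² = 0.00799;  (2·δs)² = 0.0397
δS = √(0.0477) = 0.218

0.218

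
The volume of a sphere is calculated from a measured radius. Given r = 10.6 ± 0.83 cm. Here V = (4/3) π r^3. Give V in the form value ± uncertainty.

4990 ± 1170 cm^3

Each factor contributes (exponent × relative error)² to (δV/V)²:
  (3·δr/r)² = (3×0.0783)² = 0.0552
δV/V = √(0.0552) = 0.235
V = 4990 cm^3, so δV = 0.235 × 4990 = 1170 cm^3.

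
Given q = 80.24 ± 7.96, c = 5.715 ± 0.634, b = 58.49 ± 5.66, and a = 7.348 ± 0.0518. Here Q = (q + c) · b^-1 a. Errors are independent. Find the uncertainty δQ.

Let u = q + c = 85.95. δu = √(δq² + δc²) = √(63.4 + 0.402) = 7.99, so δu/u = 0.0929.
Q is then a monomial in u, b, a:
δQ/Q = √((δu/u)² + (-1·δb/b)² + (1·δa/a)²) = √(0.00863 + 0.00936 + 4.97e-05) = 0.134
Q = 10.80, so δQ = 0.134 × 10.80 = 1.45.

1.45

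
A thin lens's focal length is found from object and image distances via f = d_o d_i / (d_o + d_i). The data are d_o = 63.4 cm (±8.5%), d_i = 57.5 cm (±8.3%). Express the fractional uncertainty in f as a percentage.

5.94%

∂f/∂d_o = (d_i/(d_o+d_i))² = 0.226;  ∂f/∂d_i = (d_o/(d_o+d_i))² = 0.275
δf = √((∂f/∂d_o · δd_o)² + (∂f/∂d_i · δd_i)²) = √(1.49 + 1.72) = 1.79 cm
f = 30.2 cm, so δf/f = 1.79/30.2 = 0.0594.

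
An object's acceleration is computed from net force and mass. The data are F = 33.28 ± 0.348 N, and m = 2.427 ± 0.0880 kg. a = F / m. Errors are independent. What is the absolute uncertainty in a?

Since a is a product/quotient, work with relative uncertainties:
  (1·δF/F)² = (1×0.0105)² = 0.000109;  (-1·δm/m)² = (-1×0.0363)² = 0.00131
δa/a = √(0.00142) = 0.0377
a = 13.71 m/s^2, so δa = 0.0377 × 13.71 = 0.517 m/s^2.

0.517 m/s^2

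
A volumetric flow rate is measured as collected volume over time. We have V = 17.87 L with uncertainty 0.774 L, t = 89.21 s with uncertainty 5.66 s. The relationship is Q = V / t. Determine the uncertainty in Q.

Since Q is a product/quotient, work with relative uncertainties:
  (1·δV/V)² = (1×0.0433)² = 0.00188;  (-1·δt/t)² = (-1×0.0634)² = 0.00403
δQ/Q = √(0.00590) = 0.0768
Q = 0.2003 L/s, so δQ = 0.0768 × 0.2003 = 0.0154 L/s.

0.0154 L/s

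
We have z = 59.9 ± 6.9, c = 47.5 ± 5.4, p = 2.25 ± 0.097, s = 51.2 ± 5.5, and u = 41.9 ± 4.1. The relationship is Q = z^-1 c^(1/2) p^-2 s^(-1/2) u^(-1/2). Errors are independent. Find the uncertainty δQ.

Q is a product of powers, so relative uncertainties combine in quadrature:
  (-1·δz/z)² = (-1×0.115)² = 0.0133;  (½·δc/c)² = (0.5×0.114)² = 0.00323;  (-2·δp/p)² = (-2×0.0431)² = 0.00743;  (−½·δs/s)² = (-0.5×0.107)² = 0.00288;  (−½·δu/u)² = (-0.5×0.0979)² = 0.00239
δQ/Q = √(0.0292) = 0.171
Q = 0.000491, so δQ = 0.171 × 0.000491 = 8.39e-05.

8.39e-05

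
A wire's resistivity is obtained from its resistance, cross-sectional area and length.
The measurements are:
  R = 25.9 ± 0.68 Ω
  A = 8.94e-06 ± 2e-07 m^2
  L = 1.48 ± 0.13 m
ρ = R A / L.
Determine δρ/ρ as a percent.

9.44%

Since ρ is a product/quotient, work with relative uncertainties:
  (1·δR/R)² = (1×0.0263)² = 0.000689;  (1·δA/A)² = (1×0.0224)² = 0.000500;  (-1·δL/L)² = (-1×0.0878)² = 0.00772
δρ/ρ = √(0.00891) = 0.0944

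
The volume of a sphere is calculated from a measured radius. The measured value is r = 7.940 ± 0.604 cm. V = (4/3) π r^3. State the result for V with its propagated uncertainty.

V is a product of powers, so relative uncertainties combine in quadrature:
  (3·δr/r)² = (3×0.0761)² = 0.0521
δV/V = √(0.0521) = 0.228
V = 2097 cm^3, so δV = 0.228 × 2097 = 479 cm^3.

2097 ± 479 cm^3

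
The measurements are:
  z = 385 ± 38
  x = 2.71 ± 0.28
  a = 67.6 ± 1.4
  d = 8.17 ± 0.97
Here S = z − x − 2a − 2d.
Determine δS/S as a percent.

16.5%

For a sum/difference, combine absolute errors in quadrature:
  (δz)² = 1440;  (δx)² = 0.0784;  (2·δa)² = 7.84;  (2·δd)² = 3.76
δS = √(1460) = 38.2
S = 231, so δS/S = 38.2/231 = 0.165.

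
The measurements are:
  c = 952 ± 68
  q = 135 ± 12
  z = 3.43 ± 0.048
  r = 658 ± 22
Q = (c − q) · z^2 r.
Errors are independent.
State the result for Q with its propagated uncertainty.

(6.32 ± 0.601) × 10^6

Let u = c − q = 817. δu = √(δc² + δq²) = √(4620 + 144) = 69.1, so δu/u = 0.0845.
Q is then a monomial in u, z, r:
δQ/Q = √((δu/u)² + (2·δz/z)² + (1·δr/r)²) = √(0.00714 + 0.000783 + 0.00112) = 0.0951
Q = 6.32e+06, so δQ = 0.0951 × 6.32e+06 = 6.01e+05.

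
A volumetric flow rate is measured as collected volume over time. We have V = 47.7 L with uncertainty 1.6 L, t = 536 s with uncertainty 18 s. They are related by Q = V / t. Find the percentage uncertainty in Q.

For a monomial Q ∝ V, t^-1, fractional errors add in quadrature:
  (1·δV/V)² = (1×0.0335)² = 0.00113;  (-1·δt/t)² = (-1×0.0336)² = 0.00113
δQ/Q = √(0.00225) = 0.0475

4.75%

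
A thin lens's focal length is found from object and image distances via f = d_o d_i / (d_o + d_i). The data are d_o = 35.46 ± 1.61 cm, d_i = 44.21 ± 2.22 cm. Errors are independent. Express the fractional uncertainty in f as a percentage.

∂f/∂d_o = (d_i/(d_o+d_i))² = 0.308;  ∂f/∂d_i = (d_o/(d_o+d_i))² = 0.198
δf = √((∂f/∂d_o · δd_o)² + (∂f/∂d_i · δd_i)²) = √(0.246 + 0.193) = 0.663 cm
f = 19.68 cm, so δf/f = 0.663/19.68 = 0.0337.

3.37%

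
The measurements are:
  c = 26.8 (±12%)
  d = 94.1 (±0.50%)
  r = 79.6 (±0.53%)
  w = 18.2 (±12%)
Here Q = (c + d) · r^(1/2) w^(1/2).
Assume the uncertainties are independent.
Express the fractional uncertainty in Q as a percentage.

Let u = c + d = 121. δu = √(δc² + δd²) = √(10.3 + 0.221) = 3.25, so δu/u = 0.0269.
Q is then a monomial in u, r, w:
δQ/Q = √((δu/u)² + (½·δr/r)² + (½·δw/w)²) = √(0.000723 + 7.02e-06 + 0.00360) = 0.0658

6.58%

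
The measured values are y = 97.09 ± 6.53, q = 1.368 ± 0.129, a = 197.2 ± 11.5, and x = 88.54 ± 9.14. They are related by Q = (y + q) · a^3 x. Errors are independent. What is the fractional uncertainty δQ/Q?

Let u = y + q = 98.46. δu = √(δy² + δq²) = √(42.6 + 0.0166) = 6.53, so δu/u = 0.0663.
Q is then a monomial in u, a, x:
δQ/Q = √((δu/u)² + (3·δa/a)² + (1·δx/x)²) = √(0.00440 + 0.0306 + 0.0107) = 0.214

0.214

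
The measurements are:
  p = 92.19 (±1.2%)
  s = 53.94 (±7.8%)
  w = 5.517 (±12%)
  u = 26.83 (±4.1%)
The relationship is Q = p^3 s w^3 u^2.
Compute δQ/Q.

0.379

Each factor contributes (exponent × relative error)² to (δQ/Q)²:
  (3·δp/p)² = (3×0.0120)² = 0.00130;  (1·δs/s)² = (1×0.0780)² = 0.00608;  (3·δw/w)² = (3×0.120)² = 0.130;  (2·δu/u)² = (2×0.0410)² = 0.00672
δQ/Q = √(0.144) = 0.379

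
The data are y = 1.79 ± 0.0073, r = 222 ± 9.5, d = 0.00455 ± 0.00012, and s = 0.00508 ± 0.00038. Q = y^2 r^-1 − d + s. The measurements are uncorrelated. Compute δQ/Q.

Let p = y^2·r^-1 = 0.0144. δp/p = √((2·δy/y)² + (-1·δr/r)²) = √(6.65e-05 + 0.00183) = 0.0436, so δp = 0.000629.
Q = p − d + s: δQ = √(δp² + δd² + δs²) = √(3.95e-07 + 1.44e-08 + 1.44e-07) = 0.000744
Q = 0.0150, so δQ/Q = 0.000744/0.0150 = 0.0497.

0.0497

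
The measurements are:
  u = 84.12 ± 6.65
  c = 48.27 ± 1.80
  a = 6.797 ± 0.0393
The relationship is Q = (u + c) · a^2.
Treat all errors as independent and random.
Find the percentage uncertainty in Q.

5.33%

Let w = u + c = 132.4. δw = √(δu² + δc²) = √(44.2 + 3.24) = 6.89, so δw/w = 0.0520.
Q is then a monomial in w, a:
δQ/Q = √((δw/w)² + (2·δa/a)²) = √(0.00271 + 0.000134) = 0.0533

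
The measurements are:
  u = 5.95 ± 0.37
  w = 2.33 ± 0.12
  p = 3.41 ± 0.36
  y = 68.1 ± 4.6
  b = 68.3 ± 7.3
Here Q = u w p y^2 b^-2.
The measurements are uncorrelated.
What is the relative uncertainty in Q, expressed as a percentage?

28.6%

Products/powers → add relative errors in quadrature, weighted by exponent:
  (1·δu/u)² = (1×0.0622)² = 0.00387;  (1·δw/w)² = (1×0.0515)² = 0.00265;  (1·δp/p)² = (1×0.106)² = 0.0111;  (2·δy/y)² = (2×0.0675)² = 0.0183;  (-2·δb/b)² = (-2×0.107)² = 0.0457
δQ/Q = √(0.0816) = 0.286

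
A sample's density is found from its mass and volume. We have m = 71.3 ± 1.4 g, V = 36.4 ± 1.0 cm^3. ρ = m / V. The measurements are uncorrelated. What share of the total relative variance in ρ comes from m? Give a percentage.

33.8%

(δρ/ρ)² = (1·δm/m)² + (-1·δV/V)²
  m term: (1×0.0196)² = 0.000386
  V term: (-1×0.0275)² = 0.000755
Total = 0.00114. Share from m = 0.000386/0.00114 = 0.338.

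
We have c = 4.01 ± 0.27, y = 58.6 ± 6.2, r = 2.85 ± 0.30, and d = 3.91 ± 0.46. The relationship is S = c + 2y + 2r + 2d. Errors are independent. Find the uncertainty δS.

For a sum/difference, combine absolute errors in quadrature:
  (δc)² = 0.0729;  (2·δy)² = 154;  (2·δr)² = 0.360;  (2·δd)² = 0.846
δS = √(155) = 12.5

12.5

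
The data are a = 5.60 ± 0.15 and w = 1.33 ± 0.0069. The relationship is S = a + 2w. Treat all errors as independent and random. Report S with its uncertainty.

Sums and differences: (δS)² = Σ (cᵢ δxᵢ)².
  (δa)² = 0.0225;  (2·δw)² = 0.000190
δS = √(0.0227) = 0.151
S = 8.26.

8.26 ± 0.151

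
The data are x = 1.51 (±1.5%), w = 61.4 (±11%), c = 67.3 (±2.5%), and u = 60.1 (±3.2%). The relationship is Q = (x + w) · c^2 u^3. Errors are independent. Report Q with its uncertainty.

(6.19 ± 0.943) × 10^10

Let h = x + w = 62.9. δh = √(δx² + δw²) = √(0.000513 + 45.6) = 6.75, so δh/h = 0.107.
Q is then a monomial in h, c, u:
δQ/Q = √((δh/h)² + (2·δc/c)² + (3·δu/u)²) = √(0.0115 + 0.00250 + 0.00922) = 0.152
Q = 6.19e+10, so δQ = 0.152 × 6.19e+10 = 9.43e+09.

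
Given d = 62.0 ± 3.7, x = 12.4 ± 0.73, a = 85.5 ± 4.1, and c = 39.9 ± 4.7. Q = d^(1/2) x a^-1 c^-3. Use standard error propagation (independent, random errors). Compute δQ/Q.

0.363

Relative error in a monomial: (δQ/Q)² = Σ (nᵢ · δxᵢ/xᵢ)².
  (½·δd/d)² = (0.5×0.0597)² = 0.000890;  (1·δx/x)² = (1×0.0589)² = 0.00347;  (-1·δa/a)² = (-1×0.0480)² = 0.00230;  (-3·δc/c)² = (-3×0.118)² = 0.125
δQ/Q = √(0.132) = 0.363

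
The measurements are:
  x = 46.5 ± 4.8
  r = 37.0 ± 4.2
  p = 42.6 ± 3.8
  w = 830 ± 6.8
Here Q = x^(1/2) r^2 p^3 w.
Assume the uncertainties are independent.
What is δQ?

Products/powers → add relative errors in quadrature, weighted by exponent:
  (½·δx/x)² = (0.5×0.103)² = 0.00266;  (2·δr/r)² = (2×0.114)² = 0.0515;  (3·δp/p)² = (3×0.0892)² = 0.0716;  (1·δw/w)² = (1×0.00819)² = 6.71e-05
δQ/Q = √(0.126) = 0.355
Q = 5.99e+11, so δQ = 0.355 × 5.99e+11 = 2.13e+11.

2.13e+11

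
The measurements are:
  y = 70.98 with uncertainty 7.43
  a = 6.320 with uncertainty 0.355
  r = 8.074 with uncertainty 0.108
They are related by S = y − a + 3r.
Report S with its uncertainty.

Sums and differences: (δS)² = Σ (cᵢ δxᵢ)².
  (δy)² = 55.2;  (δa)² = 0.126;  (3·δr)² = 0.105
δS = √(55.4) = 7.45
S = 88.88.

88.88 ± 7.45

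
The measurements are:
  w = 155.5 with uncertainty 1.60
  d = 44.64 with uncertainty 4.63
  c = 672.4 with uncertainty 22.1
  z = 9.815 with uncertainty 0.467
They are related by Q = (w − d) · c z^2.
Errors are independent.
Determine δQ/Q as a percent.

Let u = w − d = 110.9. δu = √(δw² + δd²) = √(2.56 + 21.4) = 4.90, so δu/u = 0.0442.
Q is then a monomial in u, c, z:
δQ/Q = √((δu/u)² + (1·δc/c)² + (2·δz/z)²) = √(0.00195 + 0.00108 + 0.00906) = 0.110

11.0%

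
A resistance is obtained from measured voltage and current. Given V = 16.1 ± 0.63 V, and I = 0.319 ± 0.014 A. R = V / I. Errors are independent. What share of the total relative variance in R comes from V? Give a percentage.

(δR/R)² = (1·δV/V)² + (-1·δI/I)²
  V term: (1×0.0391)² = 0.00153
  I term: (-1×0.0439)² = 0.00193
Total = 0.00346. Share from V = 0.00153/0.00346 = 0.443.

44.3%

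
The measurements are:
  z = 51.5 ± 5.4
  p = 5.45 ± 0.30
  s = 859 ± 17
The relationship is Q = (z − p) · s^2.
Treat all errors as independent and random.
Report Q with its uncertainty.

(3.40 ± 0.421) × 10^7

Let u = z − p = 46.0. δu = √(δz² + δp²) = √(29.2 + 0.0900) = 5.41, so δu/u = 0.117.
Q is then a monomial in u, s:
δQ/Q = √((δu/u)² + (2·δs/s)²) = √(0.0138 + 0.00157) = 0.124
Q = 3.4e+07, so δQ = 0.124 × 3.4e+07 = 4.21e+06.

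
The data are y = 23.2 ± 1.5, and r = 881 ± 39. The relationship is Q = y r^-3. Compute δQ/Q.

Q is a product of powers, so relative uncertainties combine in quadrature:
  (1·δy/y)² = (1×0.0647)² = 0.00418;  (-3·δr/r)² = (-3×0.0443)² = 0.0176
δQ/Q = √(0.0218) = 0.148

0.148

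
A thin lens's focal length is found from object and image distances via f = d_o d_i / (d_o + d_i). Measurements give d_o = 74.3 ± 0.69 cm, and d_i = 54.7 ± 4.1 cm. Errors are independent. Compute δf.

1.37 cm

∂f/∂d_o = (d_i/(d_o+d_i))² = 0.180;  ∂f/∂d_i = (d_o/(d_o+d_i))² = 0.332
δf = √((∂f/∂d_o · δd_o)² + (∂f/∂d_i · δd_i)²) = √(0.0154 + 1.85) = 1.37 cm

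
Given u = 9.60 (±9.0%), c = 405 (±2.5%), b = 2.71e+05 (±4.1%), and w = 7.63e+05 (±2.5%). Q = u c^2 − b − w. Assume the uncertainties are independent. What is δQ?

Let p = u·c^2 = 1.57e+06. δp/p = √((1·δu/u)² + (2·δc/c)²) = √(0.00810 + 0.00250) = 0.103, so δp = 1.62e+05.
Q = p − b − w: δQ = √(δp² + δb² + δw²) = √(2.63e+10 + 1.23e+08 + 3.64e+08) = 1.64e+05

1.64e+05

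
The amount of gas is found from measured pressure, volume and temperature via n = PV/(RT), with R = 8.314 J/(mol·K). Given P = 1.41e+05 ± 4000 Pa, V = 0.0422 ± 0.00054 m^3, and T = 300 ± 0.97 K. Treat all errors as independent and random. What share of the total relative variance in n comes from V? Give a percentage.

16.7%

(δn/n)² = (1·δP/P)² + (1·δV/V)² + (-1·δT/T)²
  P term: (1×0.0284)² = 0.000805
  V term: (1×0.0128)² = 0.000164
  T term: (-1×0.00323)² = 1.05e-05
Total = 0.000979. Share from V = 0.000164/0.000979 = 0.167.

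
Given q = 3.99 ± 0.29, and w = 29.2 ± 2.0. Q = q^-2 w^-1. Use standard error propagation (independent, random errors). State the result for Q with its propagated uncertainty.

0.00215 ± 0.000346

Each factor contributes (exponent × relative error)² to (δQ/Q)²:
  (-2·δq/q)² = (-2×0.0727)² = 0.0211;  (-1·δw/w)² = (-1×0.0685)² = 0.00469
δQ/Q = √(0.0258) = 0.161
Q = 0.00215, so δQ = 0.161 × 0.00215 = 0.000346.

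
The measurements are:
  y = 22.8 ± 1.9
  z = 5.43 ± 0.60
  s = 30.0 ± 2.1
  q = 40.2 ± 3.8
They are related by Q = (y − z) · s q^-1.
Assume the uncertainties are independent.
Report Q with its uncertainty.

13.0 ± 2.13

Let u = y − z = 17.4. δu = √(δy² + δz²) = √(3.61 + 0.360) = 1.99, so δu/u = 0.115.
Q is then a monomial in u, s, q:
δQ/Q = √((δu/u)² + (1·δs/s)² + (-1·δq/q)²) = √(0.0132 + 0.00490 + 0.00894) = 0.164
Q = 13.0, so δQ = 0.164 × 13.0 = 2.13.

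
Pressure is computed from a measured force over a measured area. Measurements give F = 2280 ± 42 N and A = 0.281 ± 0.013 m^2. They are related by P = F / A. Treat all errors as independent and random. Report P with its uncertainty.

Relative error in a monomial: (δP/P)² = Σ (nᵢ · δxᵢ/xᵢ)².
  (1·δF/F)² = (1×0.0184)² = 0.000339;  (-1·δA/A)² = (-1×0.0463)² = 0.00214
δP/P = √(0.00248) = 0.0498
P = 8110 Pa, so δP = 0.0498 × 8110 = 404 Pa.

8110 ± 404 Pa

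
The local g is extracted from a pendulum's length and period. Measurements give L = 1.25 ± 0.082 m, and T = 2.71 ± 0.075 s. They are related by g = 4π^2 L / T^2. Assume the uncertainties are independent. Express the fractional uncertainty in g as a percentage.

For a monomial g ∝ L, T^-2, fractional errors add in quadrature:
  (1·δL/L)² = (1×0.0656)² = 0.00430;  (-2·δT/T)² = (-2×0.0277)² = 0.00306
δg/g = √(0.00737) = 0.0858

8.58%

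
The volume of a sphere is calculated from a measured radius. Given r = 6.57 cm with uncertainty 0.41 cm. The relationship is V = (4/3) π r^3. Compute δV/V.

V ∝ r^3, so δV/V = |3| · δr/r = 3 × 0.0624 = 0.187.

0.187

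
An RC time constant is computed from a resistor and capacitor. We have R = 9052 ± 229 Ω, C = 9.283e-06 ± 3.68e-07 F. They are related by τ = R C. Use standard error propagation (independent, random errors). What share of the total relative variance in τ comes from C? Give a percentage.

71.1%

(δτ/τ)² = (1·δR/R)² + (1·δC/C)²
  R term: (1×0.0253)² = 0.000640
  C term: (1×0.0396)² = 0.00157
Total = 0.00221. Share from C = 0.00157/0.00221 = 0.711.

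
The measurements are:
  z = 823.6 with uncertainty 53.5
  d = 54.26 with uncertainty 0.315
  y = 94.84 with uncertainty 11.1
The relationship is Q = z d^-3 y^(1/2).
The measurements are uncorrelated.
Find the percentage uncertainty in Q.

8.91%

Each factor contributes (exponent × relative error)² to (δQ/Q)²:
  (1·δz/z)² = (1×0.0650)² = 0.00422;  (-3·δd/d)² = (-3×0.00581)² = 0.000303;  (½·δy/y)² = (0.5×0.117)² = 0.00342
δQ/Q = √(0.00795) = 0.0891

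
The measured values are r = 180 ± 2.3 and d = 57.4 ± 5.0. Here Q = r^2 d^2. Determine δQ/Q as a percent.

For a monomial Q ∝ r^2, d^2, fractional errors add in quadrature:
  (2·δr/r)² = (2×0.0128)² = 0.000653;  (2·δd/d)² = (2×0.0871)² = 0.0304
δQ/Q = √(0.0310) = 0.176

17.6%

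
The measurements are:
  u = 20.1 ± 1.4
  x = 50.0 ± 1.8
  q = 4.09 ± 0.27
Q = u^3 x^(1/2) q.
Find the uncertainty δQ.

51600

Relative error in a monomial: (δQ/Q)² = Σ (nᵢ · δxᵢ/xᵢ)².
  (3·δu/u)² = (3×0.0697)² = 0.0437;  (½·δx/x)² = (0.5×0.0360)² = 0.000324;  (1·δq/q)² = (1×0.0660)² = 0.00436
δQ/Q = √(0.0483) = 0.220
Q = 2.35e+05, so δQ = 0.220 × 2.35e+05 = 51600.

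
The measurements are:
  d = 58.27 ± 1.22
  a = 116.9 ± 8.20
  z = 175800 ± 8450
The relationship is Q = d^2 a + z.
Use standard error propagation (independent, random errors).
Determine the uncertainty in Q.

Let p = d^2·a = 396900. δp/p = √((2·δd/d)² + (1·δa/a)²) = √(0.00175 + 0.00492) = 0.0817, so δp = 32400.
Q = p + z: δQ = √(δp² + δz²) = √(1.05e+09 + 7.14e+07) = 33500

33500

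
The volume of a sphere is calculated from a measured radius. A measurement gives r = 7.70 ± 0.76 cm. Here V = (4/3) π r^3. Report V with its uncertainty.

V ∝ r^3, so δV/V = |3| · δr/r = 3 × 0.0987 = 0.296.
V = 1910 cm^3, so δV = 0.296 × 1910 = 566 cm^3.

1910 ± 566 cm^3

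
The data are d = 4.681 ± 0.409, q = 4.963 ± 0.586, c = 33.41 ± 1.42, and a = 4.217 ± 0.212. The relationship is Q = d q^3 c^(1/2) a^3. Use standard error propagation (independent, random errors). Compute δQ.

98100

Products/powers → add relative errors in quadrature, weighted by exponent:
  (1·δd/d)² = (1×0.0874)² = 0.00763;  (3·δq/q)² = (3×0.118)² = 0.125;  (½·δc/c)² = (0.5×0.0425)² = 0.000452;  (3·δa/a)² = (3×0.0503)² = 0.0227
δQ/Q = √(0.156) = 0.395
Q = 248000, so δQ = 0.395 × 248000 = 98100.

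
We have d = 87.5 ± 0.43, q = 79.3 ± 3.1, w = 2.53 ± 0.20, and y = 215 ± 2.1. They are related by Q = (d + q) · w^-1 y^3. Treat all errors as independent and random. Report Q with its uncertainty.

Let u = d + q = 167. δu = √(δd² + δq²) = √(0.185 + 9.61) = 3.13, so δu/u = 0.0188.
Q is then a monomial in u, w, y:
δQ/Q = √((δu/u)² + (-1·δw/w)² + (3·δy/y)²) = √(0.000352 + 0.00625 + 0.000859) = 0.0864
Q = 6.55e+08, so δQ = 0.0864 × 6.55e+08 = 5.66e+07.

(6.55 ± 0.566) × 10^8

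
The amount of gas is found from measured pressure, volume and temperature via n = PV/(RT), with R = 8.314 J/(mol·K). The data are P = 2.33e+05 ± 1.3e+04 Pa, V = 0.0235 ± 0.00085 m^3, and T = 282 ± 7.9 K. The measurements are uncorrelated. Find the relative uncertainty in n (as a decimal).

Since n is a product/quotient, work with relative uncertainties:
  (1·δP/P)² = (1×0.0558)² = 0.00311;  (1·δV/V)² = (1×0.0362)² = 0.00131;  (-1·δT/T)² = (-1×0.0280)² = 0.000785
δn/n = √(0.00521) = 0.0722

0.0722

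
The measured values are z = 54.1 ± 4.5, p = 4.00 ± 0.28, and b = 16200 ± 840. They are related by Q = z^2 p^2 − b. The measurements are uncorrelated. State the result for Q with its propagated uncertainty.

30600 ± 10200

Let w = z^2·p^2 = 46800. δw/w = √((2·δz/z)² + (2·δp/p)²) = √(0.0277 + 0.0196) = 0.217, so δw = 10200.
Q = w − b: δQ = √(δw² + δb²) = √(1.04e+08 + 7.06e+05) = 10200
Q = 30600.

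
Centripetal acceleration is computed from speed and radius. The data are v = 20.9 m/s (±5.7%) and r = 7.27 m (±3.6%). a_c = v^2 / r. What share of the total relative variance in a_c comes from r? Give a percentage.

9.07%

(δa_c/a_c)² = (2·δv/v)² + (-1·δr/r)²
  v term: (2×0.0570)² = 0.0130
  r term: (-1×0.0360)² = 0.00130
Total = 0.0143. Share from r = 0.00130/0.0143 = 0.0907.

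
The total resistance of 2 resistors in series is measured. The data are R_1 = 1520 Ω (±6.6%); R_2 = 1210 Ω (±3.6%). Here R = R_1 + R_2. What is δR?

Absolute uncertainties add in quadrature for a linear combination:
  (δR_1)² = 10100;  (δR_2)² = 1900
δR = √(12000) = 109 Ω

109 Ω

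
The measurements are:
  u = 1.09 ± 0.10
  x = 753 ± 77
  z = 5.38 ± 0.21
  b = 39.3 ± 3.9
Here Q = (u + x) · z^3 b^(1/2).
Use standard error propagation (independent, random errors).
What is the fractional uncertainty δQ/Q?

Let w = u + x = 754. δw = √(δu² + δx²) = √(0.0100 + 5930) = 77.0, so δw/w = 0.102.
Q is then a monomial in w, z, b:
δQ/Q = √((δw/w)² + (3·δz/z)² + (½·δb/b)²) = √(0.0104 + 0.0137 + 0.00246) = 0.163

0.163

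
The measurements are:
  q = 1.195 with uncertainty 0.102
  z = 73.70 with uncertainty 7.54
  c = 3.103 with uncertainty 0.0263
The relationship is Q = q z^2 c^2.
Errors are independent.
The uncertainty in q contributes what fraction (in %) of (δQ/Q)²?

(δQ/Q)² = (1·δq/q)² + (2·δz/z)² + (2·δc/c)²
  q term: (1×0.0854)² = 0.00729
  z term: (2×0.102)² = 0.0419
  c term: (2×0.00848)² = 0.000287
Total = 0.0494. Share from q = 0.00729/0.0494 = 0.147.

14.7%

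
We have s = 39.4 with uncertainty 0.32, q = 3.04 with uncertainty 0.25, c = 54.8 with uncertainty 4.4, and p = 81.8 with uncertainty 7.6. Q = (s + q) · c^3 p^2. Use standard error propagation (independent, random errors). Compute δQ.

Let u = s + q = 42.4. δu = √(δs² + δq²) = √(0.102 + 0.0625) = 0.406, so δu/u = 0.00957.
Q is then a monomial in u, c, p:
δQ/Q = √((δu/u)² + (3·δc/c)² + (2·δp/p)²) = √(9.16e-05 + 0.0580 + 0.0345) = 0.304
Q = 4.67e+10, so δQ = 0.304 × 4.67e+10 = 1.42e+10.

1.42e+10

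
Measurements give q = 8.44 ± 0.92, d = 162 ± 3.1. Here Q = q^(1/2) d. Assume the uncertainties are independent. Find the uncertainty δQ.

27.2

Each factor contributes (exponent × relative error)² to (δQ/Q)²:
  (½·δq/q)² = (0.5×0.109)² = 0.00297;  (1·δd/d)² = (1×0.0191)² = 0.000366
δQ/Q = √(0.00334) = 0.0578
Q = 471, so δQ = 0.0578 × 471 = 27.2.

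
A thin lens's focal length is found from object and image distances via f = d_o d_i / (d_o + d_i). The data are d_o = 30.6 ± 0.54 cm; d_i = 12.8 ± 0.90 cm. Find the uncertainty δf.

0.450 cm

∂f/∂d_o = (d_i/(d_o+d_i))² = 0.0870;  ∂f/∂d_i = (d_o/(d_o+d_i))² = 0.497
δf = √((∂f/∂d_o · δd_o)² + (∂f/∂d_i · δd_i)²) = √(0.00221 + 0.200) = 0.450 cm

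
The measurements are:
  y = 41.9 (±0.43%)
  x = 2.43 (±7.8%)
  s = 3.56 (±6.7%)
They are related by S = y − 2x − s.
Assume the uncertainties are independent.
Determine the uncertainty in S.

For a sum/difference, combine absolute errors in quadrature:
  (δy)² = 0.0325;  (2·δx)² = 0.144;  (δs)² = 0.0569
δS = √(0.233) = 0.483

0.483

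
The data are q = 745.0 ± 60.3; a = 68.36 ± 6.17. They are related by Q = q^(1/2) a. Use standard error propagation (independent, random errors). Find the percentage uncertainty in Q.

Each factor contributes (exponent × relative error)² to (δQ/Q)²:
  (½·δq/q)² = (0.5×0.0809)² = 0.00164;  (1·δa/a)² = (1×0.0903)² = 0.00815
δQ/Q = √(0.00978) = 0.0989

9.89%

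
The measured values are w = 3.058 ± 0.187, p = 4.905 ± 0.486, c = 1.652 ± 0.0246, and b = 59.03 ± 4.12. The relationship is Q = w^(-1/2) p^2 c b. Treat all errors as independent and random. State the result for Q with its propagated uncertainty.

1342 ± 286

Relative error in a monomial: (δQ/Q)² = Σ (nᵢ · δxᵢ/xᵢ)².
  (−½·δw/w)² = (-0.5×0.0612)² = 0.000935;  (2·δp/p)² = (2×0.0991)² = 0.0393;  (1·δc/c)² = (1×0.0149)² = 0.000222;  (1·δb/b)² = (1×0.0698)² = 0.00487
δQ/Q = √(0.0453) = 0.213
Q = 1342, so δQ = 0.213 × 1342 = 286.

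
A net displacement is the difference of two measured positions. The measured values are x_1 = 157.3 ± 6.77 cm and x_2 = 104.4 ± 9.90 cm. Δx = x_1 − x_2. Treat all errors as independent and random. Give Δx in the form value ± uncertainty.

52.90 ± 12.0 cm

Δx is a linear combination, so absolute uncertainties add in quadrature:
  (δx_1)² = 45.8;  (δx_2)² = 98.0
δΔx = √(144) = 12.0 cm
Δx = 52.90 cm.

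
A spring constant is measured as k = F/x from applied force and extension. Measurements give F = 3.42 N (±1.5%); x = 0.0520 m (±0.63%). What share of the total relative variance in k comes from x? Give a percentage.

(δk/k)² = (1·δF/F)² + (-1·δx/x)²
  F term: (1×0.0150)² = 0.000225
  x term: (-1×0.00630)² = 3.97e-05
Total = 0.000265. Share from x = 3.97e-05/0.000265 = 0.150.

15.0%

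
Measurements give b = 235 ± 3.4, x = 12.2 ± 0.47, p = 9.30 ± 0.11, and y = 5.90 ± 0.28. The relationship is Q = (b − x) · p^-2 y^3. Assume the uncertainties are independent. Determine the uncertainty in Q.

76.8

Let u = b − x = 223. δu = √(δb² + δx²) = √(11.6 + 0.221) = 3.43, so δu/u = 0.0154.
Q is then a monomial in u, p, y:
δQ/Q = √((δu/u)² + (-2·δp/p)² + (3·δy/y)²) = √(0.000237 + 0.000560 + 0.0203) = 0.145
Q = 529, so δQ = 0.145 × 529 = 76.8.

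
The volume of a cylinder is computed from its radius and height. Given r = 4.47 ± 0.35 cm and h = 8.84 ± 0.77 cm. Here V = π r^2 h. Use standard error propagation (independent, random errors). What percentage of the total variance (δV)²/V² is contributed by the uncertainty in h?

(δV/V)² = (2·δr/r)² + (1·δh/h)²
  r term: (2×0.0783)² = 0.0245
  h term: (1×0.0871)² = 0.00759
Total = 0.0321. Share from h = 0.00759/0.0321 = 0.236.

23.6%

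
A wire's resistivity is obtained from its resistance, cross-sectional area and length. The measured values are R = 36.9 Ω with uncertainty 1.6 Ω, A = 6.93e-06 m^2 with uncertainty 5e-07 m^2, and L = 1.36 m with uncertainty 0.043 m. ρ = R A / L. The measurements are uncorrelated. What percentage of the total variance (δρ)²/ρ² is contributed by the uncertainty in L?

12.4%

(δρ/ρ)² = (1·δR/R)² + (1·δA/A)² + (-1·δL/L)²
  R term: (1×0.0434)² = 0.00188
  A term: (1×0.0722)² = 0.00521
  L term: (-1×0.0316)² = 0.001000
Total = 0.00809. Share from L = 0.001000/0.00809 = 0.124.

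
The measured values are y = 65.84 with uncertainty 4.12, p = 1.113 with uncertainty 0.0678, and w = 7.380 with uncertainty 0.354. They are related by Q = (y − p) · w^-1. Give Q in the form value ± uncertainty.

Let u = y − p = 64.73. δu = √(δy² + δp²) = √(17.0 + 0.00460) = 4.12, so δu/u = 0.0637.
Q is then a monomial in u, w:
δQ/Q = √((δu/u)² + (-1·δw/w)²) = √(0.00405 + 0.00230) = 0.0797
Q = 8.771, so δQ = 0.0797 × 8.771 = 0.699.

8.771 ± 0.699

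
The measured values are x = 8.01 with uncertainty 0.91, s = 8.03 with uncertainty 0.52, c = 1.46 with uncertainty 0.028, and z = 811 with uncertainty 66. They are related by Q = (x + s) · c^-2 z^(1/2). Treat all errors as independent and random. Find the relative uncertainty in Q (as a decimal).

0.0860

Let u = x + s = 16.0. δu = √(δx² + δs²) = √(0.828 + 0.270) = 1.05, so δu/u = 0.0653.
Q is then a monomial in u, c, z:
δQ/Q = √((δu/u)² + (-2·δc/c)² + (½·δz/z)²) = √(0.00427 + 0.00147 + 0.00166) = 0.0860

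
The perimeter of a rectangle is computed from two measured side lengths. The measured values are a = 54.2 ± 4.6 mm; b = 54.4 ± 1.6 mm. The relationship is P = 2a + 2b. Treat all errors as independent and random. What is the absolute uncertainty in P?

9.74 mm

Each term contributes (cᵢ δxᵢ)² to (δP)²:
  (2·δa)² = 84.6;  (2·δb)² = 10.2
δP = √(94.9) = 9.74 mm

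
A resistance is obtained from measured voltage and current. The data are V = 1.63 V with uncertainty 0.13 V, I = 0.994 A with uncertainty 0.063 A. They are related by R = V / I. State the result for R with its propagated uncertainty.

For a monomial R ∝ V, I^-1, fractional errors add in quadrature:
  (1·δV/V)² = (1×0.0798)² = 0.00636;  (-1·δI/I)² = (-1×0.0634)² = 0.00402
δR/R = √(0.0104) = 0.102
R = 1.64 Ω, so δR = 0.102 × 1.64 = 0.167 Ω.

1.64 ± 0.167 Ω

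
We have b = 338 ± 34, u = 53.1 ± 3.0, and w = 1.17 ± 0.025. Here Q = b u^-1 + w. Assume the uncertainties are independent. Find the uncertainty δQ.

0.735

Let p = b·u^-1 = 6.37. δp/p = √((1·δb/b)² + (-1·δu/u)²) = √(0.0101 + 0.00319) = 0.115, so δp = 0.734.
Q = p + w: δQ = √(δp² + δw²) = √(0.539 + 0.000625) = 0.735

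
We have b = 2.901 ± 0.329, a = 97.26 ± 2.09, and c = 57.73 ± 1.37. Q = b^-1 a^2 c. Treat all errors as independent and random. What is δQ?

23300

Since Q is a product/quotient, work with relative uncertainties:
  (-1·δb/b)² = (-1×0.113)² = 0.0129;  (2·δa/a)² = (2×0.0215)² = 0.00185;  (1·δc/c)² = (1×0.0237)² = 0.000563
δQ/Q = √(0.0153) = 0.124
Q = 188200, so δQ = 0.124 × 188200 = 23300.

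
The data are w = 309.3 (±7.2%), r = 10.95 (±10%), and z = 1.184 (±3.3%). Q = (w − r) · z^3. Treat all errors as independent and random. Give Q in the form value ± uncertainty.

495.2 ± 61.4

Let u = w − r = 298.4. δu = √(δw² + δr²) = √(496 + 1.20) = 22.3, so δu/u = 0.0747.
Q is then a monomial in u, z:
δQ/Q = √((δu/u)² + (3·δz/z)²) = √(0.00558 + 0.00980) = 0.124
Q = 495.2, so δQ = 0.124 × 495.2 = 61.4.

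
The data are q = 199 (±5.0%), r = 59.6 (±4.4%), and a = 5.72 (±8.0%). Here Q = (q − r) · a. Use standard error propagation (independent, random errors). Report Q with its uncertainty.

797 ± 86.8

Let u = q − r = 139. δu = √(δq² + δr²) = √(99.0 + 6.88) = 10.3, so δu/u = 0.0738.
Q is then a monomial in u, a:
δQ/Q = √((δu/u)² + (1·δa/a)²) = √(0.00545 + 0.00640) = 0.109
Q = 797, so δQ = 0.109 × 797 = 86.8.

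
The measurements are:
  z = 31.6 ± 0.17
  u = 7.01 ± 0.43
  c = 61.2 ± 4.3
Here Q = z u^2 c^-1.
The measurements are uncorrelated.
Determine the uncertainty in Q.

3.59

Since Q is a product/quotient, work with relative uncertainties:
  (1·δz/z)² = (1×0.00538)² = 2.89e-05;  (2·δu/u)² = (2×0.0613)² = 0.0151;  (-1·δc/c)² = (-1×0.0703)² = 0.00494
δQ/Q = √(0.0200) = 0.141
Q = 25.4, so δQ = 0.141 × 25.4 = 3.59.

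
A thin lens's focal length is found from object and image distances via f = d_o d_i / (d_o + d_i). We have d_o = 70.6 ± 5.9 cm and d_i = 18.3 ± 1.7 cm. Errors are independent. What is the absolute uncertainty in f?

1.10 cm

∂f/∂d_o = (d_i/(d_o+d_i))² = 0.0424;  ∂f/∂d_i = (d_o/(d_o+d_i))² = 0.631
δf = √((∂f/∂d_o · δd_o)² + (∂f/∂d_i · δd_i)²) = √(0.0625 + 1.15) = 1.10 cm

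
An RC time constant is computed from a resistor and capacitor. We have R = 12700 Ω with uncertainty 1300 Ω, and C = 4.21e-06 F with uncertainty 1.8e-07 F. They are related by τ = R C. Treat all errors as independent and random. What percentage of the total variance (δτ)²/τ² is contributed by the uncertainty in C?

(δτ/τ)² = (1·δR/R)² + (1·δC/C)²
  R term: (1×0.102)² = 0.0105
  C term: (1×0.0428)² = 0.00183
Total = 0.0123. Share from C = 0.00183/0.0123 = 0.149.

14.9%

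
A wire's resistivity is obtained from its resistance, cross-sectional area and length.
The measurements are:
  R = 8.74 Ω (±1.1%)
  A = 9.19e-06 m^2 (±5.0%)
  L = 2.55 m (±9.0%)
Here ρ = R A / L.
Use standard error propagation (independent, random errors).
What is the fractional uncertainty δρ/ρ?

Each factor contributes (exponent × relative error)² to (δρ/ρ)²:
  (1·δR/R)² = (1×0.0110)² = 0.000121;  (1·δA/A)² = (1×0.0500)² = 0.00250;  (-1·δL/L)² = (-1×0.0900)² = 0.00810
δρ/ρ = √(0.0107) = 0.104

0.104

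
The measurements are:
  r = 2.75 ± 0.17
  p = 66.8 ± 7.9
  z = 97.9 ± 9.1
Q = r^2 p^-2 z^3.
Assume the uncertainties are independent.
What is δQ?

Since Q is a product/quotient, work with relative uncertainties:
  (2·δr/r)² = (2×0.0618)² = 0.0153;  (-2·δp/p)² = (-2×0.118)² = 0.0559;  (3·δz/z)² = (3×0.0930)² = 0.0778
δQ/Q = √(0.149) = 0.386
Q = 1590, so δQ = 0.386 × 1590 = 614.

614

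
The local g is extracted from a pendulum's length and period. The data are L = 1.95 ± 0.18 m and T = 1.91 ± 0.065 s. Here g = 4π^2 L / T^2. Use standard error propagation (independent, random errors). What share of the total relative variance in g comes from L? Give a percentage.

64.8%

(δg/g)² = (1·δL/L)² + (-2·δT/T)²
  L term: (1×0.0923)² = 0.00852
  T term: (-2×0.0340)² = 0.00463
Total = 0.0132. Share from L = 0.00852/0.0132 = 0.648.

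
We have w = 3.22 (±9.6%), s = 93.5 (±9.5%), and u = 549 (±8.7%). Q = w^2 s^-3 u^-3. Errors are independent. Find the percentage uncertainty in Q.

Relative error in a monomial: (δQ/Q)² = Σ (nᵢ · δxᵢ/xᵢ)².
  (2·δw/w)² = (2×0.0960)² = 0.0369;  (-3·δs/s)² = (-3×0.0950)² = 0.0812;  (-3·δu/u)² = (-3×0.0870)² = 0.0681
δQ/Q = √(0.186) = 0.432

43.2%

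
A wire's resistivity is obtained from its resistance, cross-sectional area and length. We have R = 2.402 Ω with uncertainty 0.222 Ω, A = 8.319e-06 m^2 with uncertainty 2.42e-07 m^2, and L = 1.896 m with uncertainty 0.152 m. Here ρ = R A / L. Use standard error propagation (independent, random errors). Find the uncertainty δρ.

1.33e-06 Ω·m

For a monomial ρ ∝ R, A, L^-1, fractional errors add in quadrature:
  (1·δR/R)² = (1×0.0924)² = 0.00854;  (1·δA/A)² = (1×0.0291)² = 0.000846;  (-1·δL/L)² = (-1×0.0802)² = 0.00643
δρ/ρ = √(0.0158) = 0.126
ρ = 1.054e-05 Ω·m, so δρ = 0.126 × 1.054e-05 = 1.33e-06 Ω·m.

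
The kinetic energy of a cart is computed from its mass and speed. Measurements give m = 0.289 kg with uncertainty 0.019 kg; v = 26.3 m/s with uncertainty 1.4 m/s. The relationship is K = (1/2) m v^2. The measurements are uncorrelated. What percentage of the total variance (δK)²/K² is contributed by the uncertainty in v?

(δK/K)² = (1·δm/m)² + (2·δv/v)²
  m term: (1×0.0657)² = 0.00432
  v term: (2×0.0532)² = 0.0113
Total = 0.0157. Share from v = 0.0113/0.0157 = 0.724.

72.4%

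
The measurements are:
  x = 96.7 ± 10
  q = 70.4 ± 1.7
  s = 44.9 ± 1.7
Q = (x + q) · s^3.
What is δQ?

Let u = x + q = 167. δu = √(δx² + δq²) = √(100 + 2.89) = 10.1, so δu/u = 0.0607.
Q is then a monomial in u, s:
δQ/Q = √((δu/u)² + (3·δs/s)²) = √(0.00368 + 0.0129) = 0.129
Q = 1.51e+07, so δQ = 0.129 × 1.51e+07 = 1.95e+06.

1.95e+06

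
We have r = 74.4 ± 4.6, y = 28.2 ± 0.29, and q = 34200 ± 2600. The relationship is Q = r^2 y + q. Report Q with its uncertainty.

(1.90 ± 0.195) × 10^5

Let p = r^2·y = 1.56e+05. δp/p = √((2·δr/r)² + (1·δy/y)²) = √(0.0153 + 0.000106) = 0.124, so δp = 19400.
Q = p + q: δQ = √(δp² + δq²) = √(3.75e+08 + 6.76e+06) = 19500
Q = 1.9e+05.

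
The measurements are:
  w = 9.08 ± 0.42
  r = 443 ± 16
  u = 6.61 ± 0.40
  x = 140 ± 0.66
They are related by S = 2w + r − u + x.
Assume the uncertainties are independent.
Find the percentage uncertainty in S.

2.70%

For a sum/difference, combine absolute errors in quadrature:
  (2·δw)² = 0.706;  (δr)² = 256;  (δu)² = 0.160;  (δx)² = 0.436
δS = √(257) = 16.0
S = 595, so δS/S = 16.0/595 = 0.0270.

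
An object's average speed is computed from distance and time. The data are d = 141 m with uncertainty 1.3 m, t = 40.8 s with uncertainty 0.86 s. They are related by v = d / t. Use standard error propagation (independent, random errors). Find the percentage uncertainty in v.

Each factor contributes (exponent × relative error)² to (δv/v)²:
  (1·δd/d)² = (1×0.00922)² = 8.5e-05;  (-1·δt/t)² = (-1×0.0211)² = 0.000444
δv/v = √(0.000529) = 0.0230

2.30%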